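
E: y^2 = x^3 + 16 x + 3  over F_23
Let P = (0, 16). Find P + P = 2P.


Doubling: s = (3 x1^2 + a) / (2 y1)
s = (3*0^2 + 16) / (2*16) mod 23 = 12
x3 = s^2 - 2 x1 mod 23 = 12^2 - 2*0 = 6
y3 = s (x1 - x3) - y1 mod 23 = 12 * (0 - 6) - 16 = 4

2P = (6, 4)


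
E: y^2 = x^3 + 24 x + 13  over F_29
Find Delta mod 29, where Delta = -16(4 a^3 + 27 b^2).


4 a^3 + 27 b^2 = 4*24^3 + 27*13^2 = 55296 + 4563 = 59859
Delta = -16 * (59859) = -957744
Delta mod 29 = 10

Delta = 10 (mod 29)


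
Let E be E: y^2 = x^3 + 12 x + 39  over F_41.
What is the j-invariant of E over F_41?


Delta = -16(4 a^3 + 27 b^2) mod 41 = 20
-1728 * (4 a)^3 = -1728 * (4*12)^3 mod 41 = 33
j = 33 * 20^(-1) mod 41 = 16

j = 16 (mod 41)


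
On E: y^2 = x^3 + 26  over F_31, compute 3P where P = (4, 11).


k = 3 = 11_2 (binary, LSB first: 11)
Double-and-add from P = (4, 11):
  bit 0 = 1: acc = O + (4, 11) = (4, 11)
  bit 1 = 1: acc = (4, 11) + (17, 17) = (17, 14)

3P = (17, 14)


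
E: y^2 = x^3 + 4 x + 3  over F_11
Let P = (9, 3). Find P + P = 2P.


Doubling: s = (3 x1^2 + a) / (2 y1)
s = (3*9^2 + 4) / (2*3) mod 11 = 10
x3 = s^2 - 2 x1 mod 11 = 10^2 - 2*9 = 5
y3 = s (x1 - x3) - y1 mod 11 = 10 * (9 - 5) - 3 = 4

2P = (5, 4)


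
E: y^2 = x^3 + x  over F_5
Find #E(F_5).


For each x in F_5, count y with y^2 = x^3 + 1 x + 0 mod 5:
  x = 0: RHS = 0, y in [0]  -> 1 point(s)
  x = 2: RHS = 0, y in [0]  -> 1 point(s)
  x = 3: RHS = 0, y in [0]  -> 1 point(s)
Affine points: 3. Add the point at infinity: total = 4.

#E(F_5) = 4


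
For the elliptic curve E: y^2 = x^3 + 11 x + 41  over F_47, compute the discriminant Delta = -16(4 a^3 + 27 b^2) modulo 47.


4 a^3 + 27 b^2 = 4*11^3 + 27*41^2 = 5324 + 45387 = 50711
Delta = -16 * (50711) = -811376
Delta mod 47 = 32

Delta = 32 (mod 47)


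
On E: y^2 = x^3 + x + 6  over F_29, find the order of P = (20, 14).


Compute successive multiples of P until we hit O:
  1P = (20, 14)
  2P = (17, 8)
  3P = (25, 5)
  4P = (0, 8)
  5P = (3, 23)
  6P = (12, 21)
  7P = (10, 28)
  8P = (23, 25)
  ... (continuing to 19P)
  19P = O

ord(P) = 19


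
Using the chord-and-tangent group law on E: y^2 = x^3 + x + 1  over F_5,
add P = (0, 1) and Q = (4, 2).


P != Q, so use the chord formula.
s = (y2 - y1) / (x2 - x1) = (1) / (4) mod 5 = 4
x3 = s^2 - x1 - x2 mod 5 = 4^2 - 0 - 4 = 2
y3 = s (x1 - x3) - y1 mod 5 = 4 * (0 - 2) - 1 = 1

P + Q = (2, 1)


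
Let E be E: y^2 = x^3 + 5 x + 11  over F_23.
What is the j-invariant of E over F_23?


Delta = -16(4 a^3 + 27 b^2) mod 23 = 11
-1728 * (4 a)^3 = -1728 * (4*5)^3 mod 23 = 12
j = 12 * 11^(-1) mod 23 = 22

j = 22 (mod 23)


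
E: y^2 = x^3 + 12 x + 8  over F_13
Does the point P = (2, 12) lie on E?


Check whether y^2 = x^3 + 12 x + 8 (mod 13) for (x, y) = (2, 12).
LHS: y^2 = 12^2 mod 13 = 1
RHS: x^3 + 12 x + 8 = 2^3 + 12*2 + 8 mod 13 = 1
LHS = RHS

Yes, on the curve


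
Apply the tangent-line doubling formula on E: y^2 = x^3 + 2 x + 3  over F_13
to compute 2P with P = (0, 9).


Doubling: s = (3 x1^2 + a) / (2 y1)
s = (3*0^2 + 2) / (2*9) mod 13 = 3
x3 = s^2 - 2 x1 mod 13 = 3^2 - 2*0 = 9
y3 = s (x1 - x3) - y1 mod 13 = 3 * (0 - 9) - 9 = 3

2P = (9, 3)


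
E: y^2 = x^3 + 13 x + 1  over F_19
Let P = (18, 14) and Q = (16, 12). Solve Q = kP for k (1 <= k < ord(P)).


Enumerate multiples of P until we hit Q = (16, 12):
  1P = (18, 14)
  2P = (0, 18)
  3P = (17, 9)
  4P = (9, 12)
  5P = (8, 3)
  6P = (2, 15)
  7P = (16, 12)
Match found at i = 7.

k = 7


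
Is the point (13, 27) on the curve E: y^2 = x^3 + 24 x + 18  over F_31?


Check whether y^2 = x^3 + 24 x + 18 (mod 31) for (x, y) = (13, 27).
LHS: y^2 = 27^2 mod 31 = 16
RHS: x^3 + 24 x + 18 = 13^3 + 24*13 + 18 mod 31 = 16
LHS = RHS

Yes, on the curve


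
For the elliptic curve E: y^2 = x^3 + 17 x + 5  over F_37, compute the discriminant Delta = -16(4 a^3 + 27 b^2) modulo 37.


4 a^3 + 27 b^2 = 4*17^3 + 27*5^2 = 19652 + 675 = 20327
Delta = -16 * (20327) = -325232
Delta mod 37 = 35

Delta = 35 (mod 37)


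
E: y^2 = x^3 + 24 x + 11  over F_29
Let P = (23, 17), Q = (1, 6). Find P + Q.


P != Q, so use the chord formula.
s = (y2 - y1) / (x2 - x1) = (18) / (7) mod 29 = 15
x3 = s^2 - x1 - x2 mod 29 = 15^2 - 23 - 1 = 27
y3 = s (x1 - x3) - y1 mod 29 = 15 * (23 - 27) - 17 = 10

P + Q = (27, 10)


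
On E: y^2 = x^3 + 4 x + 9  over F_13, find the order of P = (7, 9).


Compute successive multiples of P until we hit O:
  1P = (7, 9)
  2P = (0, 10)
  3P = (10, 10)
  4P = (12, 11)
  5P = (3, 3)
  6P = (2, 5)
  7P = (1, 1)
  8P = (1, 12)
  ... (continuing to 15P)
  15P = O

ord(P) = 15


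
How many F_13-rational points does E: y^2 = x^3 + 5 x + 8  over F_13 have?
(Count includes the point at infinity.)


For each x in F_13, count y with y^2 = x^3 + 5 x + 8 mod 13:
  x = 1: RHS = 1, y in [1, 12]  -> 2 point(s)
  x = 2: RHS = 0, y in [0]  -> 1 point(s)
  x = 4: RHS = 1, y in [1, 12]  -> 2 point(s)
  x = 7: RHS = 9, y in [3, 10]  -> 2 point(s)
  x = 8: RHS = 1, y in [1, 12]  -> 2 point(s)
  x = 11: RHS = 3, y in [4, 9]  -> 2 point(s)
Affine points: 11. Add the point at infinity: total = 12.

#E(F_13) = 12


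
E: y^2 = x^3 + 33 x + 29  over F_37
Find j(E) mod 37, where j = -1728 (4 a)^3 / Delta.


Delta = -16(4 a^3 + 27 b^2) mod 37 = 17
-1728 * (4 a)^3 = -1728 * (4*33)^3 mod 37 = 10
j = 10 * 17^(-1) mod 37 = 18

j = 18 (mod 37)


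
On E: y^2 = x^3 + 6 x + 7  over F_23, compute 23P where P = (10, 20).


k = 23 = 10111_2 (binary, LSB first: 11101)
Double-and-add from P = (10, 20):
  bit 0 = 1: acc = O + (10, 20) = (10, 20)
  bit 1 = 1: acc = (10, 20) + (5, 1) = (16, 17)
  bit 2 = 1: acc = (16, 17) + (3, 11) = (20, 13)
  bit 3 = 0: acc unchanged = (20, 13)
  bit 4 = 1: acc = (20, 13) + (22, 0) = (6, 11)

23P = (6, 11)


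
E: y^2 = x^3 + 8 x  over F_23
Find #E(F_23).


For each x in F_23, count y with y^2 = x^3 + 8 x + 0 mod 23:
  x = 0: RHS = 0, y in [0]  -> 1 point(s)
  x = 1: RHS = 9, y in [3, 20]  -> 2 point(s)
  x = 2: RHS = 1, y in [1, 22]  -> 2 point(s)
  x = 4: RHS = 4, y in [2, 21]  -> 2 point(s)
  x = 5: RHS = 4, y in [2, 21]  -> 2 point(s)
  x = 7: RHS = 8, y in [10, 13]  -> 2 point(s)
  x = 8: RHS = 1, y in [1, 22]  -> 2 point(s)
  x = 11: RHS = 16, y in [4, 19]  -> 2 point(s)
  x = 13: RHS = 1, y in [1, 22]  -> 2 point(s)
  x = 14: RHS = 4, y in [2, 21]  -> 2 point(s)
  x = 17: RHS = 12, y in [9, 14]  -> 2 point(s)
  x = 20: RHS = 18, y in [8, 15]  -> 2 point(s)
Affine points: 23. Add the point at infinity: total = 24.

#E(F_23) = 24


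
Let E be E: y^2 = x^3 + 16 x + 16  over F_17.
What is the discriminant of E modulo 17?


4 a^3 + 27 b^2 = 4*16^3 + 27*16^2 = 16384 + 6912 = 23296
Delta = -16 * (23296) = -372736
Delta mod 17 = 6

Delta = 6 (mod 17)


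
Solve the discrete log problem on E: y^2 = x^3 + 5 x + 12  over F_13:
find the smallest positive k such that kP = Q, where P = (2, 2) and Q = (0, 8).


Enumerate multiples of P until we hit Q = (0, 8):
  1P = (2, 2)
  2P = (10, 3)
  3P = (0, 8)
Match found at i = 3.

k = 3


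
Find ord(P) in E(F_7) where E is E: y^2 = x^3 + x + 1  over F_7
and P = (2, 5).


Compute successive multiples of P until we hit O:
  1P = (2, 5)
  2P = (0, 6)
  3P = (0, 1)
  4P = (2, 2)
  5P = O

ord(P) = 5


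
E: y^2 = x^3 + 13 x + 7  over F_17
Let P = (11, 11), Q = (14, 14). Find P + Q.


P != Q, so use the chord formula.
s = (y2 - y1) / (x2 - x1) = (3) / (3) mod 17 = 1
x3 = s^2 - x1 - x2 mod 17 = 1^2 - 11 - 14 = 10
y3 = s (x1 - x3) - y1 mod 17 = 1 * (11 - 10) - 11 = 7

P + Q = (10, 7)


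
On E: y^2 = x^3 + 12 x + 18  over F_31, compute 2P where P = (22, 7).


Doubling: s = (3 x1^2 + a) / (2 y1)
s = (3*22^2 + 12) / (2*7) mod 31 = 16
x3 = s^2 - 2 x1 mod 31 = 16^2 - 2*22 = 26
y3 = s (x1 - x3) - y1 mod 31 = 16 * (22 - 26) - 7 = 22

2P = (26, 22)


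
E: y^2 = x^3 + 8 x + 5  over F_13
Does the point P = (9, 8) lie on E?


Check whether y^2 = x^3 + 8 x + 5 (mod 13) for (x, y) = (9, 8).
LHS: y^2 = 8^2 mod 13 = 12
RHS: x^3 + 8 x + 5 = 9^3 + 8*9 + 5 mod 13 = 0
LHS != RHS

No, not on the curve


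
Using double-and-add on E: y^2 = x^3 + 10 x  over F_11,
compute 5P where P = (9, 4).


k = 5 = 101_2 (binary, LSB first: 101)
Double-and-add from P = (9, 4):
  bit 0 = 1: acc = O + (9, 4) = (9, 4)
  bit 1 = 0: acc unchanged = (9, 4)
  bit 2 = 1: acc = (9, 4) + (4, 4) = (9, 7)

5P = (9, 7)


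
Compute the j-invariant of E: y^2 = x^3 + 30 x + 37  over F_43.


Delta = -16(4 a^3 + 27 b^2) mod 43 = 12
-1728 * (4 a)^3 = -1728 * (4*30)^3 mod 43 = 27
j = 27 * 12^(-1) mod 43 = 13

j = 13 (mod 43)


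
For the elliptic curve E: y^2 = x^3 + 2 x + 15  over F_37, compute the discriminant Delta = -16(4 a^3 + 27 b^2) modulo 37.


4 a^3 + 27 b^2 = 4*2^3 + 27*15^2 = 32 + 6075 = 6107
Delta = -16 * (6107) = -97712
Delta mod 37 = 5

Delta = 5 (mod 37)


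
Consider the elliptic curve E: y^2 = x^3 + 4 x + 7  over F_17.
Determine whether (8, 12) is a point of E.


Check whether y^2 = x^3 + 4 x + 7 (mod 17) for (x, y) = (8, 12).
LHS: y^2 = 12^2 mod 17 = 8
RHS: x^3 + 4 x + 7 = 8^3 + 4*8 + 7 mod 17 = 7
LHS != RHS

No, not on the curve


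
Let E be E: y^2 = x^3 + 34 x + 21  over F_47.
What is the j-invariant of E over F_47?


Delta = -16(4 a^3 + 27 b^2) mod 47 = 10
-1728 * (4 a)^3 = -1728 * (4*34)^3 mod 47 = 35
j = 35 * 10^(-1) mod 47 = 27

j = 27 (mod 47)


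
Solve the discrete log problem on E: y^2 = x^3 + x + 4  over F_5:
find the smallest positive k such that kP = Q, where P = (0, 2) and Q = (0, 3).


Enumerate multiples of P until we hit Q = (0, 3):
  1P = (0, 2)
  2P = (1, 4)
  3P = (3, 2)
  4P = (2, 3)
  5P = (2, 2)
  6P = (3, 3)
  7P = (1, 1)
  8P = (0, 3)
Match found at i = 8.

k = 8


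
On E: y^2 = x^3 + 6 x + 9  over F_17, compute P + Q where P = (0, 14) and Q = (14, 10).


P != Q, so use the chord formula.
s = (y2 - y1) / (x2 - x1) = (13) / (14) mod 17 = 7
x3 = s^2 - x1 - x2 mod 17 = 7^2 - 0 - 14 = 1
y3 = s (x1 - x3) - y1 mod 17 = 7 * (0 - 1) - 14 = 13

P + Q = (1, 13)


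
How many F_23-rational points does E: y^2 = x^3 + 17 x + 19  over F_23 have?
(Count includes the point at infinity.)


For each x in F_23, count y with y^2 = x^3 + 17 x + 19 mod 23:
  x = 4: RHS = 13, y in [6, 17]  -> 2 point(s)
  x = 8: RHS = 0, y in [0]  -> 1 point(s)
  x = 9: RHS = 4, y in [2, 21]  -> 2 point(s)
  x = 10: RHS = 16, y in [4, 19]  -> 2 point(s)
  x = 17: RHS = 0, y in [0]  -> 1 point(s)
  x = 18: RHS = 16, y in [4, 19]  -> 2 point(s)
  x = 19: RHS = 2, y in [5, 18]  -> 2 point(s)
  x = 21: RHS = 0, y in [0]  -> 1 point(s)
  x = 22: RHS = 1, y in [1, 22]  -> 2 point(s)
Affine points: 15. Add the point at infinity: total = 16.

#E(F_23) = 16


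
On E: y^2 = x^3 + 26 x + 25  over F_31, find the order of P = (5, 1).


Compute successive multiples of P until we hit O:
  1P = (5, 1)
  2P = (6, 26)
  3P = (25, 26)
  4P = (20, 19)
  5P = (0, 5)
  6P = (13, 24)
  7P = (14, 8)
  8P = (26, 24)
  ... (continuing to 34P)
  34P = O

ord(P) = 34


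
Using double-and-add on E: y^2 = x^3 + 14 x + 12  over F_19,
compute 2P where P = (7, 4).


k = 2 = 10_2 (binary, LSB first: 01)
Double-and-add from P = (7, 4):
  bit 0 = 0: acc unchanged = O
  bit 1 = 1: acc = O + (3, 10) = (3, 10)

2P = (3, 10)


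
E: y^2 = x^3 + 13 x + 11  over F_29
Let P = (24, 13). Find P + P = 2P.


Doubling: s = (3 x1^2 + a) / (2 y1)
s = (3*24^2 + 13) / (2*13) mod 29 = 19
x3 = s^2 - 2 x1 mod 29 = 19^2 - 2*24 = 23
y3 = s (x1 - x3) - y1 mod 29 = 19 * (24 - 23) - 13 = 6

2P = (23, 6)


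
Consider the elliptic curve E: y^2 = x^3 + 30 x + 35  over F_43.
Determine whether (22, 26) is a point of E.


Check whether y^2 = x^3 + 30 x + 35 (mod 43) for (x, y) = (22, 26).
LHS: y^2 = 26^2 mod 43 = 31
RHS: x^3 + 30 x + 35 = 22^3 + 30*22 + 35 mod 43 = 34
LHS != RHS

No, not on the curve


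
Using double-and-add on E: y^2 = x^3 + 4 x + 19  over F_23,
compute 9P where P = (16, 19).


k = 9 = 1001_2 (binary, LSB first: 1001)
Double-and-add from P = (16, 19):
  bit 0 = 1: acc = O + (16, 19) = (16, 19)
  bit 1 = 0: acc unchanged = (16, 19)
  bit 2 = 0: acc unchanged = (16, 19)
  bit 3 = 1: acc = (16, 19) + (14, 17) = (17, 3)

9P = (17, 3)


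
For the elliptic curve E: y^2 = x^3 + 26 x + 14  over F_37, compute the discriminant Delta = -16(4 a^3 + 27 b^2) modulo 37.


4 a^3 + 27 b^2 = 4*26^3 + 27*14^2 = 70304 + 5292 = 75596
Delta = -16 * (75596) = -1209536
Delta mod 37 = 31

Delta = 31 (mod 37)


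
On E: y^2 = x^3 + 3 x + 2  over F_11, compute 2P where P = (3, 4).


Doubling: s = (3 x1^2 + a) / (2 y1)
s = (3*3^2 + 3) / (2*4) mod 11 = 1
x3 = s^2 - 2 x1 mod 11 = 1^2 - 2*3 = 6
y3 = s (x1 - x3) - y1 mod 11 = 1 * (3 - 6) - 4 = 4

2P = (6, 4)


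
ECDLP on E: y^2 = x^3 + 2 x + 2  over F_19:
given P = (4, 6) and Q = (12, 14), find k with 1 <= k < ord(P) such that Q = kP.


Enumerate multiples of P until we hit Q = (12, 14):
  1P = (4, 6)
  2P = (12, 5)
  3P = (14, 0)
  4P = (12, 14)
Match found at i = 4.

k = 4


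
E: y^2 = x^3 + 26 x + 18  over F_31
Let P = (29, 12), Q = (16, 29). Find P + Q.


P != Q, so use the chord formula.
s = (y2 - y1) / (x2 - x1) = (17) / (18) mod 31 = 13
x3 = s^2 - x1 - x2 mod 31 = 13^2 - 29 - 16 = 0
y3 = s (x1 - x3) - y1 mod 31 = 13 * (29 - 0) - 12 = 24

P + Q = (0, 24)


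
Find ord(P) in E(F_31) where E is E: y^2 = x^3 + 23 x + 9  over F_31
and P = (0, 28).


Compute successive multiples of P until we hit O:
  1P = (0, 28)
  2P = (19, 19)
  3P = (30, 27)
  4P = (2, 1)
  5P = (2, 30)
  6P = (30, 4)
  7P = (19, 12)
  8P = (0, 3)
  ... (continuing to 9P)
  9P = O

ord(P) = 9


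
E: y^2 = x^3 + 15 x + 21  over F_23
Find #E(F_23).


For each x in F_23, count y with y^2 = x^3 + 15 x + 21 mod 23:
  x = 2: RHS = 13, y in [6, 17]  -> 2 point(s)
  x = 3: RHS = 1, y in [1, 22]  -> 2 point(s)
  x = 7: RHS = 9, y in [3, 20]  -> 2 point(s)
  x = 8: RHS = 9, y in [3, 20]  -> 2 point(s)
  x = 14: RHS = 8, y in [10, 13]  -> 2 point(s)
  x = 19: RHS = 12, y in [9, 14]  -> 2 point(s)
  x = 20: RHS = 18, y in [8, 15]  -> 2 point(s)
  x = 21: RHS = 6, y in [11, 12]  -> 2 point(s)
Affine points: 16. Add the point at infinity: total = 17.

#E(F_23) = 17


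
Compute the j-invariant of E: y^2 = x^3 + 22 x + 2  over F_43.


Delta = -16(4 a^3 + 27 b^2) mod 43 = 27
-1728 * (4 a)^3 = -1728 * (4*22)^3 mod 43 = 22
j = 22 * 27^(-1) mod 43 = 4

j = 4 (mod 43)


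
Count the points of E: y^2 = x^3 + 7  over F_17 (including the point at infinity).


For each x in F_17, count y with y^2 = x^3 + 0 x + 7 mod 17:
  x = 1: RHS = 8, y in [5, 12]  -> 2 point(s)
  x = 2: RHS = 15, y in [7, 10]  -> 2 point(s)
  x = 3: RHS = 0, y in [0]  -> 1 point(s)
  x = 5: RHS = 13, y in [8, 9]  -> 2 point(s)
  x = 6: RHS = 2, y in [6, 11]  -> 2 point(s)
  x = 8: RHS = 9, y in [3, 14]  -> 2 point(s)
  x = 10: RHS = 4, y in [2, 15]  -> 2 point(s)
  x = 12: RHS = 1, y in [1, 16]  -> 2 point(s)
  x = 15: RHS = 16, y in [4, 13]  -> 2 point(s)
Affine points: 17. Add the point at infinity: total = 18.

#E(F_17) = 18


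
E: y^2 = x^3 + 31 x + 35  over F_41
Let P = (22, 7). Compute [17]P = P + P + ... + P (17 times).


k = 17 = 10001_2 (binary, LSB first: 10001)
Double-and-add from P = (22, 7):
  bit 0 = 1: acc = O + (22, 7) = (22, 7)
  bit 1 = 0: acc unchanged = (22, 7)
  bit 2 = 0: acc unchanged = (22, 7)
  bit 3 = 0: acc unchanged = (22, 7)
  bit 4 = 1: acc = (22, 7) + (7, 29) = (28, 10)

17P = (28, 10)


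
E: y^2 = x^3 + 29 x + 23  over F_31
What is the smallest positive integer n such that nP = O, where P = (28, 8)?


Compute successive multiples of P until we hit O:
  1P = (28, 8)
  2P = (26, 30)
  3P = (5, 18)
  4P = (17, 29)
  5P = (25, 6)
  6P = (6, 17)
  7P = (29, 22)
  8P = (15, 19)
  ... (continuing to 25P)
  25P = O

ord(P) = 25


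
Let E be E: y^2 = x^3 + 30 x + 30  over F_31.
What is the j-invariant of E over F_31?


Delta = -16(4 a^3 + 27 b^2) mod 31 = 4
-1728 * (4 a)^3 = -1728 * (4*30)^3 mod 31 = 15
j = 15 * 4^(-1) mod 31 = 27

j = 27 (mod 31)


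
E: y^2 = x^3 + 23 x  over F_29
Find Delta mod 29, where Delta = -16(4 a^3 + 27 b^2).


4 a^3 + 27 b^2 = 4*23^3 + 27*0^2 = 48668 + 0 = 48668
Delta = -16 * (48668) = -778688
Delta mod 29 = 20

Delta = 20 (mod 29)


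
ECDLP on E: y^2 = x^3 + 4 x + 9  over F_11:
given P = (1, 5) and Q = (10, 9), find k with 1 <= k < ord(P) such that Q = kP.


Enumerate multiples of P until we hit Q = (10, 9):
  1P = (1, 5)
  2P = (3, 9)
  3P = (0, 8)
  4P = (8, 5)
  5P = (2, 6)
  6P = (9, 9)
  7P = (4, 10)
  8P = (10, 2)
  9P = (5, 0)
  10P = (10, 9)
Match found at i = 10.

k = 10


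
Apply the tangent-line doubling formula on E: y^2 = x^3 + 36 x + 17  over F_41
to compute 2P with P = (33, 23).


Doubling: s = (3 x1^2 + a) / (2 y1)
s = (3*33^2 + 36) / (2*23) mod 41 = 21
x3 = s^2 - 2 x1 mod 41 = 21^2 - 2*33 = 6
y3 = s (x1 - x3) - y1 mod 41 = 21 * (33 - 6) - 23 = 11

2P = (6, 11)


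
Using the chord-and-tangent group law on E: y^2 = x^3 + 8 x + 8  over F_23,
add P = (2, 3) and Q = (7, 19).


P != Q, so use the chord formula.
s = (y2 - y1) / (x2 - x1) = (16) / (5) mod 23 = 17
x3 = s^2 - x1 - x2 mod 23 = 17^2 - 2 - 7 = 4
y3 = s (x1 - x3) - y1 mod 23 = 17 * (2 - 4) - 3 = 9

P + Q = (4, 9)


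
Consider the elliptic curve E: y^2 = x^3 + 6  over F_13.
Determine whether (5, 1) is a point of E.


Check whether y^2 = x^3 + 0 x + 6 (mod 13) for (x, y) = (5, 1).
LHS: y^2 = 1^2 mod 13 = 1
RHS: x^3 + 0 x + 6 = 5^3 + 0*5 + 6 mod 13 = 1
LHS = RHS

Yes, on the curve


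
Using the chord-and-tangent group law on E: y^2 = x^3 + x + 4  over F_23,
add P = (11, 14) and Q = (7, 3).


P != Q, so use the chord formula.
s = (y2 - y1) / (x2 - x1) = (12) / (19) mod 23 = 20
x3 = s^2 - x1 - x2 mod 23 = 20^2 - 11 - 7 = 14
y3 = s (x1 - x3) - y1 mod 23 = 20 * (11 - 14) - 14 = 18

P + Q = (14, 18)


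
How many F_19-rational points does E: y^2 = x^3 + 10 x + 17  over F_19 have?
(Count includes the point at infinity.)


For each x in F_19, count y with y^2 = x^3 + 10 x + 17 mod 19:
  x = 0: RHS = 17, y in [6, 13]  -> 2 point(s)
  x = 1: RHS = 9, y in [3, 16]  -> 2 point(s)
  x = 2: RHS = 7, y in [8, 11]  -> 2 point(s)
  x = 3: RHS = 17, y in [6, 13]  -> 2 point(s)
  x = 4: RHS = 7, y in [8, 11]  -> 2 point(s)
  x = 8: RHS = 1, y in [1, 18]  -> 2 point(s)
  x = 9: RHS = 0, y in [0]  -> 1 point(s)
  x = 13: RHS = 7, y in [8, 11]  -> 2 point(s)
  x = 16: RHS = 17, y in [6, 13]  -> 2 point(s)
  x = 18: RHS = 6, y in [5, 14]  -> 2 point(s)
Affine points: 19. Add the point at infinity: total = 20.

#E(F_19) = 20


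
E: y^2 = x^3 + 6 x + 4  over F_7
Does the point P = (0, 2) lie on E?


Check whether y^2 = x^3 + 6 x + 4 (mod 7) for (x, y) = (0, 2).
LHS: y^2 = 2^2 mod 7 = 4
RHS: x^3 + 6 x + 4 = 0^3 + 6*0 + 4 mod 7 = 4
LHS = RHS

Yes, on the curve


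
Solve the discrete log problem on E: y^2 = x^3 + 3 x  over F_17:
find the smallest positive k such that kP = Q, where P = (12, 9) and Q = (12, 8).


Enumerate multiples of P until we hit Q = (12, 8):
  1P = (12, 9)
  2P = (8, 14)
  3P = (6, 9)
  4P = (16, 8)
  5P = (5, 2)
  6P = (1, 2)
  7P = (3, 6)
  8P = (4, 5)
  9P = (14, 7)
  10P = (9, 5)
  11P = (11, 15)
  12P = (13, 14)
  13P = (0, 0)
  14P = (13, 3)
  15P = (11, 2)
  16P = (9, 12)
  17P = (14, 10)
  18P = (4, 12)
  19P = (3, 11)
  20P = (1, 15)
  21P = (5, 15)
  22P = (16, 9)
  23P = (6, 8)
  24P = (8, 3)
  25P = (12, 8)
Match found at i = 25.

k = 25


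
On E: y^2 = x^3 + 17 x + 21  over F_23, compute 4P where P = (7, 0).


k = 4 = 100_2 (binary, LSB first: 001)
Double-and-add from P = (7, 0):
  bit 0 = 0: acc unchanged = O
  bit 1 = 0: acc unchanged = O
  bit 2 = 1: acc = O + O = O

4P = O


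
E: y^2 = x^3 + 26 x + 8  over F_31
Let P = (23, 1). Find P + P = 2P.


Doubling: s = (3 x1^2 + a) / (2 y1)
s = (3*23^2 + 26) / (2*1) mod 31 = 16
x3 = s^2 - 2 x1 mod 31 = 16^2 - 2*23 = 24
y3 = s (x1 - x3) - y1 mod 31 = 16 * (23 - 24) - 1 = 14

2P = (24, 14)


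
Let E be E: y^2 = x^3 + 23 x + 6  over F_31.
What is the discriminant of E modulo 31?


4 a^3 + 27 b^2 = 4*23^3 + 27*6^2 = 48668 + 972 = 49640
Delta = -16 * (49640) = -794240
Delta mod 31 = 11

Delta = 11 (mod 31)


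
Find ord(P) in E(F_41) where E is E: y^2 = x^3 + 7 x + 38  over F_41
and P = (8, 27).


Compute successive multiples of P until we hit O:
  1P = (8, 27)
  2P = (24, 34)
  3P = (18, 25)
  4P = (38, 20)
  5P = (32, 36)
  6P = (21, 4)
  7P = (3, 2)
  8P = (14, 25)
  ... (continuing to 47P)
  47P = O

ord(P) = 47


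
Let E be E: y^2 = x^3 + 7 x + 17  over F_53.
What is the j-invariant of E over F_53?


Delta = -16(4 a^3 + 27 b^2) mod 53 = 10
-1728 * (4 a)^3 = -1728 * (4*7)^3 mod 53 = 51
j = 51 * 10^(-1) mod 53 = 21

j = 21 (mod 53)


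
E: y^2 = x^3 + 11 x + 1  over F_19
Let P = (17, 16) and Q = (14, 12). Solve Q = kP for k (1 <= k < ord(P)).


Enumerate multiples of P until we hit Q = (14, 12):
  1P = (17, 16)
  2P = (15, 8)
  3P = (3, 2)
  4P = (0, 1)
  5P = (6, 6)
  6P = (13, 17)
  7P = (14, 7)
  8P = (16, 6)
  9P = (10, 16)
  10P = (11, 3)
  11P = (11, 16)
  12P = (10, 3)
  13P = (16, 13)
  14P = (14, 12)
Match found at i = 14.

k = 14


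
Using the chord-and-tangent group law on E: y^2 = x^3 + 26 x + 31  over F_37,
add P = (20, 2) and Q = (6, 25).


P != Q, so use the chord formula.
s = (y2 - y1) / (x2 - x1) = (23) / (23) mod 37 = 1
x3 = s^2 - x1 - x2 mod 37 = 1^2 - 20 - 6 = 12
y3 = s (x1 - x3) - y1 mod 37 = 1 * (20 - 12) - 2 = 6

P + Q = (12, 6)


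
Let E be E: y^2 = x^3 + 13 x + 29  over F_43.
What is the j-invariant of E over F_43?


Delta = -16(4 a^3 + 27 b^2) mod 43 = 40
-1728 * (4 a)^3 = -1728 * (4*13)^3 mod 43 = 16
j = 16 * 40^(-1) mod 43 = 9

j = 9 (mod 43)


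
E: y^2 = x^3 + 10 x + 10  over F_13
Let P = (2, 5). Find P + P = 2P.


Doubling: s = (3 x1^2 + a) / (2 y1)
s = (3*2^2 + 10) / (2*5) mod 13 = 10
x3 = s^2 - 2 x1 mod 13 = 10^2 - 2*2 = 5
y3 = s (x1 - x3) - y1 mod 13 = 10 * (2 - 5) - 5 = 4

2P = (5, 4)


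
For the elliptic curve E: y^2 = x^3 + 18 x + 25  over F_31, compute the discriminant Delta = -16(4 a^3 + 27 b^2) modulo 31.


4 a^3 + 27 b^2 = 4*18^3 + 27*25^2 = 23328 + 16875 = 40203
Delta = -16 * (40203) = -643248
Delta mod 31 = 2

Delta = 2 (mod 31)


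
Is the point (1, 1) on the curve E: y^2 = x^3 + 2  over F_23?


Check whether y^2 = x^3 + 0 x + 2 (mod 23) for (x, y) = (1, 1).
LHS: y^2 = 1^2 mod 23 = 1
RHS: x^3 + 0 x + 2 = 1^3 + 0*1 + 2 mod 23 = 3
LHS != RHS

No, not on the curve


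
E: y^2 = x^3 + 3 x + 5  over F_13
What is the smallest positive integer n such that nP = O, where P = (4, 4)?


Compute successive multiples of P until we hit O:
  1P = (4, 4)
  2P = (4, 9)
  3P = O

ord(P) = 3


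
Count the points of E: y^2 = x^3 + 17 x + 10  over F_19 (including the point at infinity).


For each x in F_19, count y with y^2 = x^3 + 17 x + 10 mod 19:
  x = 1: RHS = 9, y in [3, 16]  -> 2 point(s)
  x = 4: RHS = 9, y in [3, 16]  -> 2 point(s)
  x = 5: RHS = 11, y in [7, 12]  -> 2 point(s)
  x = 6: RHS = 5, y in [9, 10]  -> 2 point(s)
  x = 7: RHS = 16, y in [4, 15]  -> 2 point(s)
  x = 12: RHS = 4, y in [2, 17]  -> 2 point(s)
  x = 14: RHS = 9, y in [3, 16]  -> 2 point(s)
  x = 15: RHS = 11, y in [7, 12]  -> 2 point(s)
  x = 17: RHS = 6, y in [5, 14]  -> 2 point(s)
  x = 18: RHS = 11, y in [7, 12]  -> 2 point(s)
Affine points: 20. Add the point at infinity: total = 21.

#E(F_19) = 21


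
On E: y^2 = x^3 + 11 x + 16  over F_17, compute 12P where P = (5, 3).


k = 12 = 1100_2 (binary, LSB first: 0011)
Double-and-add from P = (5, 3):
  bit 0 = 0: acc unchanged = O
  bit 1 = 0: acc unchanged = O
  bit 2 = 1: acc = O + (10, 15) = (10, 15)
  bit 3 = 1: acc = (10, 15) + (6, 14) = (0, 13)

12P = (0, 13)


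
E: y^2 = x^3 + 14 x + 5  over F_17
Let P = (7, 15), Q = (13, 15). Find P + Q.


P != Q, so use the chord formula.
s = (y2 - y1) / (x2 - x1) = (0) / (6) mod 17 = 0
x3 = s^2 - x1 - x2 mod 17 = 0^2 - 7 - 13 = 14
y3 = s (x1 - x3) - y1 mod 17 = 0 * (7 - 14) - 15 = 2

P + Q = (14, 2)


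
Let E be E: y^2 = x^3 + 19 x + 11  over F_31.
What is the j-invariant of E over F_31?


Delta = -16(4 a^3 + 27 b^2) mod 31 = 9
-1728 * (4 a)^3 = -1728 * (4*19)^3 mod 31 = 4
j = 4 * 9^(-1) mod 31 = 28

j = 28 (mod 31)


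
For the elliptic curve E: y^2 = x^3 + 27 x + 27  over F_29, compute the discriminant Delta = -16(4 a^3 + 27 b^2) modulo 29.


4 a^3 + 27 b^2 = 4*27^3 + 27*27^2 = 78732 + 19683 = 98415
Delta = -16 * (98415) = -1574640
Delta mod 29 = 2

Delta = 2 (mod 29)


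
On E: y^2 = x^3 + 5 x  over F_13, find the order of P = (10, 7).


Compute successive multiples of P until we hit O:
  1P = (10, 7)
  2P = (3, 9)
  3P = (3, 4)
  4P = (10, 6)
  5P = O

ord(P) = 5


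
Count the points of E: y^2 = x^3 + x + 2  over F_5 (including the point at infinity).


For each x in F_5, count y with y^2 = x^3 + 1 x + 2 mod 5:
  x = 1: RHS = 4, y in [2, 3]  -> 2 point(s)
  x = 4: RHS = 0, y in [0]  -> 1 point(s)
Affine points: 3. Add the point at infinity: total = 4.

#E(F_5) = 4


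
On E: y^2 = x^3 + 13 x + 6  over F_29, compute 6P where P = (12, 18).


k = 6 = 110_2 (binary, LSB first: 011)
Double-and-add from P = (12, 18):
  bit 0 = 0: acc unchanged = O
  bit 1 = 1: acc = O + (10, 18) = (10, 18)
  bit 2 = 1: acc = (10, 18) + (5, 15) = (19, 23)

6P = (19, 23)


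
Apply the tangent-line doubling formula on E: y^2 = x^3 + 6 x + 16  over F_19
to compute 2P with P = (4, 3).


Doubling: s = (3 x1^2 + a) / (2 y1)
s = (3*4^2 + 6) / (2*3) mod 19 = 9
x3 = s^2 - 2 x1 mod 19 = 9^2 - 2*4 = 16
y3 = s (x1 - x3) - y1 mod 19 = 9 * (4 - 16) - 3 = 3

2P = (16, 3)


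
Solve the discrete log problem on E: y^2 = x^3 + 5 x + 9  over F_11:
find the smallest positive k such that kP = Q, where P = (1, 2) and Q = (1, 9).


Enumerate multiples of P until we hit Q = (1, 9):
  1P = (1, 2)
  2P = (2, 7)
  3P = (0, 3)
  4P = (0, 8)
  5P = (2, 4)
  6P = (1, 9)
Match found at i = 6.

k = 6


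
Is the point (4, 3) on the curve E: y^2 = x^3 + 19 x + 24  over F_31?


Check whether y^2 = x^3 + 19 x + 24 (mod 31) for (x, y) = (4, 3).
LHS: y^2 = 3^2 mod 31 = 9
RHS: x^3 + 19 x + 24 = 4^3 + 19*4 + 24 mod 31 = 9
LHS = RHS

Yes, on the curve


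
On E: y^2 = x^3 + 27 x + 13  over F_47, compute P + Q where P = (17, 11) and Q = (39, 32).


P != Q, so use the chord formula.
s = (y2 - y1) / (x2 - x1) = (21) / (22) mod 47 = 33
x3 = s^2 - x1 - x2 mod 47 = 33^2 - 17 - 39 = 46
y3 = s (x1 - x3) - y1 mod 47 = 33 * (17 - 46) - 11 = 19

P + Q = (46, 19)


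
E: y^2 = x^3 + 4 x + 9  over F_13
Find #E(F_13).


For each x in F_13, count y with y^2 = x^3 + 4 x + 9 mod 13:
  x = 0: RHS = 9, y in [3, 10]  -> 2 point(s)
  x = 1: RHS = 1, y in [1, 12]  -> 2 point(s)
  x = 2: RHS = 12, y in [5, 8]  -> 2 point(s)
  x = 3: RHS = 9, y in [3, 10]  -> 2 point(s)
  x = 7: RHS = 3, y in [4, 9]  -> 2 point(s)
  x = 10: RHS = 9, y in [3, 10]  -> 2 point(s)
  x = 12: RHS = 4, y in [2, 11]  -> 2 point(s)
Affine points: 14. Add the point at infinity: total = 15.

#E(F_13) = 15


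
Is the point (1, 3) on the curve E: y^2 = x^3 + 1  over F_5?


Check whether y^2 = x^3 + 0 x + 1 (mod 5) for (x, y) = (1, 3).
LHS: y^2 = 3^2 mod 5 = 4
RHS: x^3 + 0 x + 1 = 1^3 + 0*1 + 1 mod 5 = 2
LHS != RHS

No, not on the curve


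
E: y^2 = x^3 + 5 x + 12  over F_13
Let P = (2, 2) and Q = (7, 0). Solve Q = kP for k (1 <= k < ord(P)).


Enumerate multiples of P until we hit Q = (7, 0):
  1P = (2, 2)
  2P = (10, 3)
  3P = (0, 8)
  4P = (7, 0)
Match found at i = 4.

k = 4


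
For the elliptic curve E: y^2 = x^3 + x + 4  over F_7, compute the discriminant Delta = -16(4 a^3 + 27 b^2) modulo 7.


4 a^3 + 27 b^2 = 4*1^3 + 27*4^2 = 4 + 432 = 436
Delta = -16 * (436) = -6976
Delta mod 7 = 3

Delta = 3 (mod 7)


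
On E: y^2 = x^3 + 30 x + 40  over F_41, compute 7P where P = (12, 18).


k = 7 = 111_2 (binary, LSB first: 111)
Double-and-add from P = (12, 18):
  bit 0 = 1: acc = O + (12, 18) = (12, 18)
  bit 1 = 1: acc = (12, 18) + (12, 23) = O
  bit 2 = 1: acc = O + (12, 18) = (12, 18)

7P = (12, 18)


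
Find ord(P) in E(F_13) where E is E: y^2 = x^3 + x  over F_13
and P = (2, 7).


Compute successive multiples of P until we hit O:
  1P = (2, 7)
  2P = (9, 6)
  3P = (6, 1)
  4P = (4, 9)
  5P = (8, 0)
  6P = (4, 4)
  7P = (6, 12)
  8P = (9, 7)
  ... (continuing to 10P)
  10P = O

ord(P) = 10


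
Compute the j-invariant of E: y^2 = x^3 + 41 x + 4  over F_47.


Delta = -16(4 a^3 + 27 b^2) mod 47 = 3
-1728 * (4 a)^3 = -1728 * (4*41)^3 mod 47 = 28
j = 28 * 3^(-1) mod 47 = 25

j = 25 (mod 47)


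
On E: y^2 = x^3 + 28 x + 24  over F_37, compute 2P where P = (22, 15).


Doubling: s = (3 x1^2 + a) / (2 y1)
s = (3*22^2 + 28) / (2*15) mod 37 = 0
x3 = s^2 - 2 x1 mod 37 = 0^2 - 2*22 = 30
y3 = s (x1 - x3) - y1 mod 37 = 0 * (22 - 30) - 15 = 22

2P = (30, 22)


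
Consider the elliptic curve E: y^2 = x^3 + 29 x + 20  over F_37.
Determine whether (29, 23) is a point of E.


Check whether y^2 = x^3 + 29 x + 20 (mod 37) for (x, y) = (29, 23).
LHS: y^2 = 23^2 mod 37 = 11
RHS: x^3 + 29 x + 20 = 29^3 + 29*29 + 20 mod 37 = 16
LHS != RHS

No, not on the curve


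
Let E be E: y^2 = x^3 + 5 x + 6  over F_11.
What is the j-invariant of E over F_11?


Delta = -16(4 a^3 + 27 b^2) mod 11 = 10
-1728 * (4 a)^3 = -1728 * (4*5)^3 mod 11 = 8
j = 8 * 10^(-1) mod 11 = 3

j = 3 (mod 11)


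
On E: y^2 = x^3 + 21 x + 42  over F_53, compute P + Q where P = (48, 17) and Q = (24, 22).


P != Q, so use the chord formula.
s = (y2 - y1) / (x2 - x1) = (5) / (29) mod 53 = 2
x3 = s^2 - x1 - x2 mod 53 = 2^2 - 48 - 24 = 38
y3 = s (x1 - x3) - y1 mod 53 = 2 * (48 - 38) - 17 = 3

P + Q = (38, 3)


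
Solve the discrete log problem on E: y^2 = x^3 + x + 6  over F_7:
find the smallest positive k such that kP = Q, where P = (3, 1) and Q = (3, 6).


Enumerate multiples of P until we hit Q = (3, 6):
  1P = (3, 1)
  2P = (1, 6)
  3P = (4, 5)
  4P = (2, 3)
  5P = (6, 5)
  6P = (6, 2)
  7P = (2, 4)
  8P = (4, 2)
  9P = (1, 1)
  10P = (3, 6)
Match found at i = 10.

k = 10


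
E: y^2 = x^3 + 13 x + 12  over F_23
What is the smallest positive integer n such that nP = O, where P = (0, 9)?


Compute successive multiples of P until we hit O:
  1P = (0, 9)
  2P = (4, 6)
  3P = (21, 1)
  4P = (18, 11)
  5P = (7, 3)
  6P = (5, 15)
  7P = (13, 3)
  8P = (3, 3)
  ... (continuing to 20P)
  20P = O

ord(P) = 20


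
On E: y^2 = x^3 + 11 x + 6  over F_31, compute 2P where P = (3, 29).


Doubling: s = (3 x1^2 + a) / (2 y1)
s = (3*3^2 + 11) / (2*29) mod 31 = 6
x3 = s^2 - 2 x1 mod 31 = 6^2 - 2*3 = 30
y3 = s (x1 - x3) - y1 mod 31 = 6 * (3 - 30) - 29 = 26

2P = (30, 26)


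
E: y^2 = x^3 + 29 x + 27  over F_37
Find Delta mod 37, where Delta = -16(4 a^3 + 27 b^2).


4 a^3 + 27 b^2 = 4*29^3 + 27*27^2 = 97556 + 19683 = 117239
Delta = -16 * (117239) = -1875824
Delta mod 37 = 2

Delta = 2 (mod 37)


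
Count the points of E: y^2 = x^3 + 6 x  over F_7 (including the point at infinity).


For each x in F_7, count y with y^2 = x^3 + 6 x + 0 mod 7:
  x = 0: RHS = 0, y in [0]  -> 1 point(s)
  x = 1: RHS = 0, y in [0]  -> 1 point(s)
  x = 4: RHS = 4, y in [2, 5]  -> 2 point(s)
  x = 5: RHS = 1, y in [1, 6]  -> 2 point(s)
  x = 6: RHS = 0, y in [0]  -> 1 point(s)
Affine points: 7. Add the point at infinity: total = 8.

#E(F_7) = 8


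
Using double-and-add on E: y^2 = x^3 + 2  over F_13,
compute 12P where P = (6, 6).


k = 12 = 1100_2 (binary, LSB first: 0011)
Double-and-add from P = (6, 6):
  bit 0 = 0: acc unchanged = O
  bit 1 = 0: acc unchanged = O
  bit 2 = 1: acc = O + (9, 4) = (9, 4)
  bit 3 = 1: acc = (9, 4) + (5, 7) = (2, 7)

12P = (2, 7)


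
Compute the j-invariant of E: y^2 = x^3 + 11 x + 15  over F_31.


Delta = -16(4 a^3 + 27 b^2) mod 31 = 20
-1728 * (4 a)^3 = -1728 * (4*11)^3 mod 31 = 30
j = 30 * 20^(-1) mod 31 = 17

j = 17 (mod 31)


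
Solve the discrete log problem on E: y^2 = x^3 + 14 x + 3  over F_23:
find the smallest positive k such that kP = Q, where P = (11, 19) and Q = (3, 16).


Enumerate multiples of P until we hit Q = (3, 16):
  1P = (11, 19)
  2P = (17, 5)
  3P = (3, 16)
Match found at i = 3.

k = 3


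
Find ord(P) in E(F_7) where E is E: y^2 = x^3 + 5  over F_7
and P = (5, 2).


Compute successive multiples of P until we hit O:
  1P = (5, 2)
  2P = (6, 2)
  3P = (3, 5)
  4P = (3, 2)
  5P = (6, 5)
  6P = (5, 5)
  7P = O

ord(P) = 7


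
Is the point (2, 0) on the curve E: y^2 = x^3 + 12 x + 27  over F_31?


Check whether y^2 = x^3 + 12 x + 27 (mod 31) for (x, y) = (2, 0).
LHS: y^2 = 0^2 mod 31 = 0
RHS: x^3 + 12 x + 27 = 2^3 + 12*2 + 27 mod 31 = 28
LHS != RHS

No, not on the curve


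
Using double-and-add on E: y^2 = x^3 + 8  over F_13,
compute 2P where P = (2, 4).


k = 2 = 10_2 (binary, LSB first: 01)
Double-and-add from P = (2, 4):
  bit 0 = 0: acc unchanged = O
  bit 1 = 1: acc = O + (8, 0) = (8, 0)

2P = (8, 0)


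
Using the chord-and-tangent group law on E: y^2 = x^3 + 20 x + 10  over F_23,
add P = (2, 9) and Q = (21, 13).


P != Q, so use the chord formula.
s = (y2 - y1) / (x2 - x1) = (4) / (19) mod 23 = 22
x3 = s^2 - x1 - x2 mod 23 = 22^2 - 2 - 21 = 1
y3 = s (x1 - x3) - y1 mod 23 = 22 * (2 - 1) - 9 = 13

P + Q = (1, 13)


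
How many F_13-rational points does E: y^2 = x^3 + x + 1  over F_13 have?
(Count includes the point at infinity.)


For each x in F_13, count y with y^2 = x^3 + 1 x + 1 mod 13:
  x = 0: RHS = 1, y in [1, 12]  -> 2 point(s)
  x = 1: RHS = 3, y in [4, 9]  -> 2 point(s)
  x = 4: RHS = 4, y in [2, 11]  -> 2 point(s)
  x = 5: RHS = 1, y in [1, 12]  -> 2 point(s)
  x = 7: RHS = 0, y in [0]  -> 1 point(s)
  x = 8: RHS = 1, y in [1, 12]  -> 2 point(s)
  x = 10: RHS = 10, y in [6, 7]  -> 2 point(s)
  x = 11: RHS = 4, y in [2, 11]  -> 2 point(s)
  x = 12: RHS = 12, y in [5, 8]  -> 2 point(s)
Affine points: 17. Add the point at infinity: total = 18.

#E(F_13) = 18


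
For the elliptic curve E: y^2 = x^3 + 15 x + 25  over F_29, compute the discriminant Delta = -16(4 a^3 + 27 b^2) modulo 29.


4 a^3 + 27 b^2 = 4*15^3 + 27*25^2 = 13500 + 16875 = 30375
Delta = -16 * (30375) = -486000
Delta mod 29 = 11

Delta = 11 (mod 29)


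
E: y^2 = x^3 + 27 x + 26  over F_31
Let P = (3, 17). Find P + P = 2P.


Doubling: s = (3 x1^2 + a) / (2 y1)
s = (3*3^2 + 27) / (2*17) mod 31 = 18
x3 = s^2 - 2 x1 mod 31 = 18^2 - 2*3 = 8
y3 = s (x1 - x3) - y1 mod 31 = 18 * (3 - 8) - 17 = 17

2P = (8, 17)


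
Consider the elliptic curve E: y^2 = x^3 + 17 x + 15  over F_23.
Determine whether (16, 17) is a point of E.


Check whether y^2 = x^3 + 17 x + 15 (mod 23) for (x, y) = (16, 17).
LHS: y^2 = 17^2 mod 23 = 13
RHS: x^3 + 17 x + 15 = 16^3 + 17*16 + 15 mod 23 = 13
LHS = RHS

Yes, on the curve


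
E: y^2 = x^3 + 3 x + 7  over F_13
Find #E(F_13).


For each x in F_13, count y with y^2 = x^3 + 3 x + 7 mod 13:
  x = 3: RHS = 4, y in [2, 11]  -> 2 point(s)
  x = 5: RHS = 4, y in [2, 11]  -> 2 point(s)
  x = 8: RHS = 10, y in [6, 7]  -> 2 point(s)
  x = 9: RHS = 9, y in [3, 10]  -> 2 point(s)
  x = 10: RHS = 10, y in [6, 7]  -> 2 point(s)
  x = 12: RHS = 3, y in [4, 9]  -> 2 point(s)
Affine points: 12. Add the point at infinity: total = 13.

#E(F_13) = 13


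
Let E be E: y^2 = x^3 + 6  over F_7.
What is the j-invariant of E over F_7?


Delta = -16(4 a^3 + 27 b^2) mod 7 = 2
-1728 * (4 a)^3 = -1728 * (4*0)^3 mod 7 = 0
j = 0 * 2^(-1) mod 7 = 0

j = 0 (mod 7)


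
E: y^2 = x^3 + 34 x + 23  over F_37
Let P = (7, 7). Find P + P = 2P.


Doubling: s = (3 x1^2 + a) / (2 y1)
s = (3*7^2 + 34) / (2*7) mod 37 = 5
x3 = s^2 - 2 x1 mod 37 = 5^2 - 2*7 = 11
y3 = s (x1 - x3) - y1 mod 37 = 5 * (7 - 11) - 7 = 10

2P = (11, 10)


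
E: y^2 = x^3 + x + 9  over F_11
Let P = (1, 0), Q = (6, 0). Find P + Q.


P != Q, so use the chord formula.
s = (y2 - y1) / (x2 - x1) = (0) / (5) mod 11 = 0
x3 = s^2 - x1 - x2 mod 11 = 0^2 - 1 - 6 = 4
y3 = s (x1 - x3) - y1 mod 11 = 0 * (1 - 4) - 0 = 0

P + Q = (4, 0)


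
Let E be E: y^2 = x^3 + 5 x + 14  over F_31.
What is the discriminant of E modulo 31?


4 a^3 + 27 b^2 = 4*5^3 + 27*14^2 = 500 + 5292 = 5792
Delta = -16 * (5792) = -92672
Delta mod 31 = 18

Delta = 18 (mod 31)


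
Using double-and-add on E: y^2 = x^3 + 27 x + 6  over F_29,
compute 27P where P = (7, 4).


k = 27 = 11011_2 (binary, LSB first: 11011)
Double-and-add from P = (7, 4):
  bit 0 = 1: acc = O + (7, 4) = (7, 4)
  bit 1 = 1: acc = (7, 4) + (15, 25) = (8, 26)
  bit 2 = 0: acc unchanged = (8, 26)
  bit 3 = 1: acc = (8, 26) + (23, 11) = (28, 23)
  bit 4 = 1: acc = (28, 23) + (17, 10) = (12, 17)

27P = (12, 17)


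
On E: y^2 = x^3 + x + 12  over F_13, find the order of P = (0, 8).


Compute successive multiples of P until we hit O:
  1P = (0, 8)
  2P = (3, 4)
  3P = (6, 0)
  4P = (3, 9)
  5P = (0, 5)
  6P = O

ord(P) = 6


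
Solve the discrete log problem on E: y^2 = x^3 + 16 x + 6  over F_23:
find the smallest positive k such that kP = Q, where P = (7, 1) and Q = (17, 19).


Enumerate multiples of P until we hit Q = (17, 19):
  1P = (7, 1)
  2P = (10, 19)
  3P = (19, 19)
  4P = (5, 2)
  5P = (17, 4)
  6P = (3, 14)
  7P = (2, 0)
  8P = (3, 9)
  9P = (17, 19)
Match found at i = 9.

k = 9


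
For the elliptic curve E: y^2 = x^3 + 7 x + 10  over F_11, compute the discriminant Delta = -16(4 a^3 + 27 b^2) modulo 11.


4 a^3 + 27 b^2 = 4*7^3 + 27*10^2 = 1372 + 2700 = 4072
Delta = -16 * (4072) = -65152
Delta mod 11 = 1

Delta = 1 (mod 11)


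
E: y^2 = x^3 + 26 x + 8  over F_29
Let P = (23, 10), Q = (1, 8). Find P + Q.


P != Q, so use the chord formula.
s = (y2 - y1) / (x2 - x1) = (27) / (7) mod 29 = 8
x3 = s^2 - x1 - x2 mod 29 = 8^2 - 23 - 1 = 11
y3 = s (x1 - x3) - y1 mod 29 = 8 * (23 - 11) - 10 = 28

P + Q = (11, 28)


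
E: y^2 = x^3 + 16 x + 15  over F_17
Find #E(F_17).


For each x in F_17, count y with y^2 = x^3 + 16 x + 15 mod 17:
  x = 0: RHS = 15, y in [7, 10]  -> 2 point(s)
  x = 1: RHS = 15, y in [7, 10]  -> 2 point(s)
  x = 2: RHS = 4, y in [2, 15]  -> 2 point(s)
  x = 5: RHS = 16, y in [4, 13]  -> 2 point(s)
  x = 6: RHS = 4, y in [2, 15]  -> 2 point(s)
  x = 8: RHS = 9, y in [3, 14]  -> 2 point(s)
  x = 9: RHS = 4, y in [2, 15]  -> 2 point(s)
  x = 10: RHS = 2, y in [6, 11]  -> 2 point(s)
  x = 11: RHS = 9, y in [3, 14]  -> 2 point(s)
  x = 14: RHS = 8, y in [5, 12]  -> 2 point(s)
  x = 15: RHS = 9, y in [3, 14]  -> 2 point(s)
  x = 16: RHS = 15, y in [7, 10]  -> 2 point(s)
Affine points: 24. Add the point at infinity: total = 25.

#E(F_17) = 25


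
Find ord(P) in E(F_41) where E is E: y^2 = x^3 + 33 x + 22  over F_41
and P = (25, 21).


Compute successive multiples of P until we hit O:
  1P = (25, 21)
  2P = (24, 1)
  3P = (23, 19)
  4P = (35, 10)
  5P = (31, 2)
  6P = (3, 5)
  7P = (22, 11)
  8P = (37, 21)
  ... (continuing to 37P)
  37P = O

ord(P) = 37


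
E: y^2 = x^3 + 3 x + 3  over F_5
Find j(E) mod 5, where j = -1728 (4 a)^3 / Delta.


Delta = -16(4 a^3 + 27 b^2) mod 5 = 4
-1728 * (4 a)^3 = -1728 * (4*3)^3 mod 5 = 1
j = 1 * 4^(-1) mod 5 = 4

j = 4 (mod 5)


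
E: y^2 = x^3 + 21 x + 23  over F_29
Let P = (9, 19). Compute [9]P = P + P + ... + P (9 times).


k = 9 = 1001_2 (binary, LSB first: 1001)
Double-and-add from P = (9, 19):
  bit 0 = 1: acc = O + (9, 19) = (9, 19)
  bit 1 = 0: acc unchanged = (9, 19)
  bit 2 = 0: acc unchanged = (9, 19)
  bit 3 = 1: acc = (9, 19) + (1, 25) = (25, 22)

9P = (25, 22)


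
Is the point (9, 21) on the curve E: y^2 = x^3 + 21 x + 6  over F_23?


Check whether y^2 = x^3 + 21 x + 6 (mod 23) for (x, y) = (9, 21).
LHS: y^2 = 21^2 mod 23 = 4
RHS: x^3 + 21 x + 6 = 9^3 + 21*9 + 6 mod 23 = 4
LHS = RHS

Yes, on the curve


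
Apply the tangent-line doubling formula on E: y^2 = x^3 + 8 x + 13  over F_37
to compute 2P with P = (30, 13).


Doubling: s = (3 x1^2 + a) / (2 y1)
s = (3*30^2 + 8) / (2*13) mod 37 = 33
x3 = s^2 - 2 x1 mod 37 = 33^2 - 2*30 = 30
y3 = s (x1 - x3) - y1 mod 37 = 33 * (30 - 30) - 13 = 24

2P = (30, 24)


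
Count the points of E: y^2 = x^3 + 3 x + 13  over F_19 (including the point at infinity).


For each x in F_19, count y with y^2 = x^3 + 3 x + 13 mod 19:
  x = 1: RHS = 17, y in [6, 13]  -> 2 point(s)
  x = 3: RHS = 11, y in [7, 12]  -> 2 point(s)
  x = 5: RHS = 1, y in [1, 18]  -> 2 point(s)
  x = 6: RHS = 0, y in [0]  -> 1 point(s)
  x = 7: RHS = 16, y in [4, 15]  -> 2 point(s)
  x = 8: RHS = 17, y in [6, 13]  -> 2 point(s)
  x = 9: RHS = 9, y in [3, 16]  -> 2 point(s)
  x = 10: RHS = 17, y in [6, 13]  -> 2 point(s)
  x = 11: RHS = 9, y in [3, 16]  -> 2 point(s)
  x = 13: RHS = 7, y in [8, 11]  -> 2 point(s)
  x = 14: RHS = 6, y in [5, 14]  -> 2 point(s)
  x = 18: RHS = 9, y in [3, 16]  -> 2 point(s)
Affine points: 23. Add the point at infinity: total = 24.

#E(F_19) = 24
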